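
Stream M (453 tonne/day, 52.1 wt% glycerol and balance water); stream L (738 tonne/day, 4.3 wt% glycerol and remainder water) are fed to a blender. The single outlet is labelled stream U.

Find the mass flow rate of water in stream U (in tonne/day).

water out = water in = 453×0.479 + 738×0.957 = 923.25 tonne/day.

923.3 tonne/day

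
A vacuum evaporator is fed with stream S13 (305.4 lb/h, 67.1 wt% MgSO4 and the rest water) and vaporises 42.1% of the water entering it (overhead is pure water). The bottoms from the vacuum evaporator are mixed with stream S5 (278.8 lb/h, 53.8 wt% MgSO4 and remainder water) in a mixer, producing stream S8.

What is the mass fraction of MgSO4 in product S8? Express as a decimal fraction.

Vapour removed = 0.421×0.329×305.4 = 42.301 lb/h; concentrate = 263.1 lb/h.
MgSO4 reaching the mixer = 204.92 (from concentrate) + 278.8×0.538 = 354.92 lb/h.
Product flow = 263.1 + 278.8 = 541.9 lb/h; MgSO4 fraction = 0.655.

0.655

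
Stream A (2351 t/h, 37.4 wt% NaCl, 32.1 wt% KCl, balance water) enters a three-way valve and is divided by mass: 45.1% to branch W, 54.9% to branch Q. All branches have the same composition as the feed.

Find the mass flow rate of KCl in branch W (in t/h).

Branch W total = 0.451×2351 = 1060.3 t/h.
KCl in W = 0.321×1060.3 = 340.36 t/h.

340.4 t/h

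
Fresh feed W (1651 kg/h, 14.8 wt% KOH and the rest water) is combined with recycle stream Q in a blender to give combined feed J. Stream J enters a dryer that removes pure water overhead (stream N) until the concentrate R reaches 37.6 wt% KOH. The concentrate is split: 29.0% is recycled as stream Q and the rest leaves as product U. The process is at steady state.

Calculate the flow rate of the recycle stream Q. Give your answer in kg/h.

Overall KOH balance (none leaves overhead): KOH in fresh feed = KOH in product, i.e. 1651×0.148 = (1−0.290)·R·0.376.
R = 244.35/(0.376×0.710) = 915.3 kg/h.
Recycle Q = 0.290×915.3 = 265.44 kg/h.

265.4 kg/h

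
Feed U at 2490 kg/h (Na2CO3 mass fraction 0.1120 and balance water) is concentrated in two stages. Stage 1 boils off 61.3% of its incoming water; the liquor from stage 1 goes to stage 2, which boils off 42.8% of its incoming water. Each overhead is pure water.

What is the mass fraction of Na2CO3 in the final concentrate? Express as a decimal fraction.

water in feed = 2490×0.888 = 2211.1 kg/h.
After stage 1: water left = (1−0.613)×2211.1 = 855.7; stream total = 1134.6 kg/h.
After stage 2: water left = (1−0.428)×855.7 = 489.46; final concentrate = 768.34 kg/h.
Na2CO3 fraction = 278.88/768.34 = 0.3630.

0.3630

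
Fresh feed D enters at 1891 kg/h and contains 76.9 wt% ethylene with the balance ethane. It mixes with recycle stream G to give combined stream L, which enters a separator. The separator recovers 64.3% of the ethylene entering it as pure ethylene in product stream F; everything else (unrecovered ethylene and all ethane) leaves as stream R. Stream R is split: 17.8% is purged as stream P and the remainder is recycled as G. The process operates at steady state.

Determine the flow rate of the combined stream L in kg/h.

4512 kg/h

ethane enters only via D and leaves only via the purge: 1891×0.231 = 0.178×(ethane in R), and the separator passes all ethane, so ethane in L = ethane in R = 2454.1 kg/h.
ethylene in L: m_A = 1891×0.769 + (1−0.178)·(1−0.643)·m_A, so m_A = 1454.2/0.7065 = 2058.2 kg/h.
L = 2058.2 + 2454.1 = 4512.2 kg/h.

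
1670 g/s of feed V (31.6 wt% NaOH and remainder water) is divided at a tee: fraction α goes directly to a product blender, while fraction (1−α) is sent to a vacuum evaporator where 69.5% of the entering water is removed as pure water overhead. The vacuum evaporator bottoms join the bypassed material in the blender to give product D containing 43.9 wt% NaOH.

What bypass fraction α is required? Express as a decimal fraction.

0.411

All 1670×0.316 = 527.72 g/s of NaOH reaches D, so D = 527.72/0.439 = 1202.1 g/s and vapour = 467.9 g/s.
The evaporator receives (1−α)·1670 of feed at 0.684 water and removes 0.695 of that water:
0.695×0.684×(1−α)×1670 = 467.9
(1−α) = 467.9/793.88 = 0.5894;  α = 0.4106.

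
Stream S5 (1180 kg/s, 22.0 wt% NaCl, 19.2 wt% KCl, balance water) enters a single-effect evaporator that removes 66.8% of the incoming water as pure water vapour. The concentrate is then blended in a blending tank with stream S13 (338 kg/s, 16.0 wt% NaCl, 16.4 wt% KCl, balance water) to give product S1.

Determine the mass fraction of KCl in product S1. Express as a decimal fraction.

Vapour removed = 0.668×0.588×1180 = 463.49 kg/s; concentrate = 716.51 kg/s.
KCl reaching the mixer = 226.56 (from concentrate) + 338×0.164 = 281.99 kg/s.
Product flow = 716.51 + 338 = 1054.5 kg/s; KCl fraction = 0.2674.

0.2674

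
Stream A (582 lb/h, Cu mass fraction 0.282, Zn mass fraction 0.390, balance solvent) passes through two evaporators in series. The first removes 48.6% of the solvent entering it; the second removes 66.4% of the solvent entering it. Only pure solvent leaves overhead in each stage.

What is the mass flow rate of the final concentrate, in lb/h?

424.1 lb/h

solvent in feed = 582×0.328 = 190.9 lb/h.
After stage 1: solvent left = (1−0.486)×190.9 = 98.121; stream total = 489.22 lb/h.
After stage 2: solvent left = (1−0.664)×98.121 = 32.969; final concentrate = 424.07 lb/h.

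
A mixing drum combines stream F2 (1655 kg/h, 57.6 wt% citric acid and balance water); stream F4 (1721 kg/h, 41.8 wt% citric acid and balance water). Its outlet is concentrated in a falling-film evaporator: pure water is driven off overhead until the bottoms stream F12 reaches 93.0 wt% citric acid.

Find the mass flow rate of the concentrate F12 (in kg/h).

citric acid entering = 1655×0.576 + 1721×0.418 = 1672.7 kg/h.
All citric acid reports to F12, so F12 = 1672.7/0.930 = 1798.6 kg/h.

1799 kg/h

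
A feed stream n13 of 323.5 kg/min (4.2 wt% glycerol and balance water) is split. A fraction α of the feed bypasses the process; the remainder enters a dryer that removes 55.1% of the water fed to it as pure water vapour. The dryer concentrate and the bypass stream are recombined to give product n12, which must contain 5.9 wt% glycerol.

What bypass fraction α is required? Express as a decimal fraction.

0.454

All 323.5×0.042 = 13.587 kg/min of glycerol reaches n12, so n12 = 13.587/0.059 = 230.29 kg/min and vapour = 93.212 kg/min.
The evaporator receives (1−α)·323.5 of feed at 0.958 water and removes 0.551 of that water:
0.551×0.958×(1−α)×323.5 = 93.212
(1−α) = 93.212/170.76 = 0.5459;  α = 0.4541.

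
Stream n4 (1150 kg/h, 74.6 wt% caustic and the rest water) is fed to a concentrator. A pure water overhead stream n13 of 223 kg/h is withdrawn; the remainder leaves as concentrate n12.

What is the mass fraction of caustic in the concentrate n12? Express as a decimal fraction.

caustic is not removed: 1150×0.746 = 857.9 kg/h of caustic enters n12.
Concentrate = 1150 − 223 = 927 kg/h.
Mass fraction = 857.9/927 = 0.9255.

0.9255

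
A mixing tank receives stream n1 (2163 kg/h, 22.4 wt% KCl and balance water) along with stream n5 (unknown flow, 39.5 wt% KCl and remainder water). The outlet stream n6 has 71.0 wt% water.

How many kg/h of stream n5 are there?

Let n5 be the unknown flow. Total out = 2163 + n5.
water balance: 1678.5 + 0.605·n5 = 0.710·(2163 + n5)
(0.605 − 0.710)·n5 = 0.710×2163 − 1678.5 = -142.76
n5 = -142.76 / -0.105 = 1359.6 kg/h

1360 kg/h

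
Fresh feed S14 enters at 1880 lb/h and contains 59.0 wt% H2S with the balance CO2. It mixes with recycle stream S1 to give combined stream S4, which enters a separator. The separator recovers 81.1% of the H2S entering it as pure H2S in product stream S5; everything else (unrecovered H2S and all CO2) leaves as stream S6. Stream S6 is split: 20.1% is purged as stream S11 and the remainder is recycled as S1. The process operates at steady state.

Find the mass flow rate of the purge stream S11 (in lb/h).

820.4 lb/h

CO2 enters only via S14 and leaves only via the purge: 1880×0.410 = 0.201×(CO2 in S6), and the separator passes all CO2, so CO2 in S4 = CO2 in S6 = 3834.8 lb/h.
H2S in S4: m_A = 1880×0.590 + (1−0.201)·(1−0.811)·m_A, so m_A = 1109.2/0.8490 = 1306.5 lb/h.
S6 = (1−0.811)×1306.5 + 3834.8 = 4081.8 lb/h.
Purge S11 = 0.201×4081.8 = 820.43 lb/h.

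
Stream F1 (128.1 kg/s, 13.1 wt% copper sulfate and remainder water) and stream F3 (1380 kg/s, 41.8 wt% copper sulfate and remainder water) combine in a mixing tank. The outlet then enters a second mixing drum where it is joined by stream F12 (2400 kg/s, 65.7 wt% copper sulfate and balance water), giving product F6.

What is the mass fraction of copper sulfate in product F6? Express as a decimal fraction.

0.555

Overall, product flow = 3908.1 kg/s.
copper sulfate in = 128.1×0.131 + 1380×0.418 + 2400×0.657 = 2170.4 kg/s.
copper sulfate fraction in F6 = 0.555.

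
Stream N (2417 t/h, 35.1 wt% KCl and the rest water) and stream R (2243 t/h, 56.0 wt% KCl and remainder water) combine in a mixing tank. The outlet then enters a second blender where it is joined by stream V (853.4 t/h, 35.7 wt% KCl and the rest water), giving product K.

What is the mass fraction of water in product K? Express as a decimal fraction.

0.563

Overall, product flow = 5513.4 t/h.
water in = 2417×0.649 + 2243×0.440 + 853.4×0.643 = 3104.3 t/h.
water fraction in K = 0.563.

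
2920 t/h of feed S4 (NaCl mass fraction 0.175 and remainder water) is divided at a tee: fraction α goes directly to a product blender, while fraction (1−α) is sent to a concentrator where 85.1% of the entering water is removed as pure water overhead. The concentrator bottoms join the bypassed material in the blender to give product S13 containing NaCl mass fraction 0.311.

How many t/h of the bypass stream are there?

All 2920×0.175 = 511 t/h of NaCl reaches S13, so S13 = 511/0.311 = 1643.1 t/h and vapour = 1276.9 t/h.
The evaporator receives (1−α)·2920 of feed at 0.825 water and removes 0.851 of that water:
0.851×0.825×(1−α)×2920 = 1276.9
(1−α) = 1276.9/2050.1 = 0.6229;  α = 0.3771.
Bypass flow = 0.3771×2920 = 1101.2 t/h.

1101 t/h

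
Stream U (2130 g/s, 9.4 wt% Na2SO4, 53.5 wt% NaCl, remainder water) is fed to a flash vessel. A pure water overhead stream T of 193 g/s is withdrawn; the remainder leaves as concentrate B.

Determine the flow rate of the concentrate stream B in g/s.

1937 g/s

Concentrate = 2130 − 193 = 1937 g/s.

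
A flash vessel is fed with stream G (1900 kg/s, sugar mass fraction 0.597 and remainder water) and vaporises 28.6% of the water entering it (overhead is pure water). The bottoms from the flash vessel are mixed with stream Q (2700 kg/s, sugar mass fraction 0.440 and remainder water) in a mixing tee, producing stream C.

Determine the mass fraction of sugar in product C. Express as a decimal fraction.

Vapour removed = 0.286×0.403×1900 = 218.99 kg/s; concentrate = 1681 kg/s.
sugar reaching the mixer = 1134.3 (from concentrate) + 2700×0.440 = 2322.3 kg/s.
Product flow = 1681 + 2700 = 4381 kg/s; sugar fraction = 0.530.

0.530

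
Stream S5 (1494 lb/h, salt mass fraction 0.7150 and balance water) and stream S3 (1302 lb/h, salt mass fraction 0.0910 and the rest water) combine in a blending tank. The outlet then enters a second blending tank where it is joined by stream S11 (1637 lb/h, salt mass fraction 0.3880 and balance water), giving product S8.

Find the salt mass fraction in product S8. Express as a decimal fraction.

0.4110

Overall, product flow = 4433 lb/h.
salt in = 1494×0.715 + 1302×0.091 + 1637×0.388 = 1821.8 lb/h.
salt fraction in S8 = 0.4110.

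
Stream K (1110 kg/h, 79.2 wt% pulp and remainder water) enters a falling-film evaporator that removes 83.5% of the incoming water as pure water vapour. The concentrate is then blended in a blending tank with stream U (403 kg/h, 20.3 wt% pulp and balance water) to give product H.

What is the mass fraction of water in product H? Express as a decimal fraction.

0.272

Vapour removed = 0.835×0.208×1110 = 192.78 kg/h; concentrate = 917.22 kg/h.
water reaching the mixer = 38.095 (from concentrate) + 403×0.797 = 359.29 kg/h.
Product flow = 917.22 + 403 = 1320.2 kg/h; water fraction = 0.272.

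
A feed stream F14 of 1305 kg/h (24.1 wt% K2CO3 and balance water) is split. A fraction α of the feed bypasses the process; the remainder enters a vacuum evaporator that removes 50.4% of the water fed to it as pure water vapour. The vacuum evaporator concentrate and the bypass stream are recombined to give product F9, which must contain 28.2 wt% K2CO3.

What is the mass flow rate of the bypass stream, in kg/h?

809 kg/h

All 1305×0.241 = 314.5 kg/h of K2CO3 reaches F9, so F9 = 314.5/0.282 = 1115.3 kg/h and vapour = 189.73 kg/h.
The evaporator receives (1−α)·1305 of feed at 0.759 water and removes 0.504 of that water:
0.504×0.759×(1−α)×1305 = 189.73
(1−α) = 189.73/499.21 = 0.3801;  α = 0.6199.
Bypass flow = 0.6199×1305 = 809.01 kg/h.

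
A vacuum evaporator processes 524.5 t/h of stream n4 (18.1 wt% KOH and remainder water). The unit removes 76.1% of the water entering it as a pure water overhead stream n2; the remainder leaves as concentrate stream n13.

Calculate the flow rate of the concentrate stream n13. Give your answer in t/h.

197.6 t/h

water entering = 524.5×0.819 = 429.57 t/h; overhead removed = 0.761×429.57 = 326.9 t/h.
Concentrate = 524.5 − 326.9 = 197.6 t/h.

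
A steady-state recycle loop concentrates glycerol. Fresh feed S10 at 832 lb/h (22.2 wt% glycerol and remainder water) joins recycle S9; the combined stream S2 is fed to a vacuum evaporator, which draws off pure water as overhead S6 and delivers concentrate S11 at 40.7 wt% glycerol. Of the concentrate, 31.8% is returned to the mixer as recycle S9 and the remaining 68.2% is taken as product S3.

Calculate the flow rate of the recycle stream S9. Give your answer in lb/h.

Overall glycerol balance (none leaves overhead): glycerol in fresh feed = glycerol in product, i.e. 832×0.222 = (1−0.318)·S11·0.407.
S11 = 184.7/(0.407×0.682) = 665.42 lb/h.
Recycle S9 = 0.318×665.42 = 211.6 lb/h.

211.6 lb/h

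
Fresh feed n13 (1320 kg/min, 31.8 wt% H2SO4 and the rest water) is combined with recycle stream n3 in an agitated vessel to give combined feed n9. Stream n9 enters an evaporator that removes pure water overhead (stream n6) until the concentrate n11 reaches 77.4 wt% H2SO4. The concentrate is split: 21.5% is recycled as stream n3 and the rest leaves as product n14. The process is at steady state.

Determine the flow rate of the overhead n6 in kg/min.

Overall H2SO4 balance (none leaves overhead): H2SO4 in fresh feed = H2SO4 in product, i.e. 1320×0.318 = (1−0.215)·n11·0.774.
n11 = 419.76/(0.774×0.785) = 690.86 kg/min.
Recycle n3 = 0.215×690.86 = 148.54 kg/min.
Combined feed n9 = 1320 + 148.54 = 1468.5 kg/min.
Overhead n6 = n9 − n11 = 1468.5 − 690.86 = 777.67 kg/min.

777.7 kg/min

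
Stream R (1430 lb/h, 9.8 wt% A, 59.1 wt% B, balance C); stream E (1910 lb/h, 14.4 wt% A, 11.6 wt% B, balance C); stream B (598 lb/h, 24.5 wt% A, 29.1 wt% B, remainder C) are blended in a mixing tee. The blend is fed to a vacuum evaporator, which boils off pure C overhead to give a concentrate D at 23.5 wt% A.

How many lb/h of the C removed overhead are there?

1548 lb/h

A entering = 1430×0.098 + 1910×0.144 + 598×0.245 = 561.69 lb/h.
All A reports to D, so D = 561.69/0.235 = 2390.2 lb/h.
Total feed = 3938 lb/h; overhead = 3938 − 2390.2 = 1547.8 lb/h.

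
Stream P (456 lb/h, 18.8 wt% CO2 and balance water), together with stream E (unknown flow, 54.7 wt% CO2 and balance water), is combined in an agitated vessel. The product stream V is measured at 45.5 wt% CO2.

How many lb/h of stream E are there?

Let E be the unknown flow. Total out = 456 + E.
CO2 balance: 85.728 + 0.547·E = 0.455·(456 + E)
(0.547 − 0.455)·E = 0.455×456 − 85.728 = 121.75
E = 121.75 / 0.092 = 1323.4 lb/h

1323 lb/h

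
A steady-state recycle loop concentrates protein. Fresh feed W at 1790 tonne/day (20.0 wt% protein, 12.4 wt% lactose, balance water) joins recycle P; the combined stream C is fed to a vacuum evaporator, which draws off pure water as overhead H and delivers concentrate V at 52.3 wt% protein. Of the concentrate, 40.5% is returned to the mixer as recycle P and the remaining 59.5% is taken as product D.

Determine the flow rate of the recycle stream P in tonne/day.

Overall protein balance (none leaves overhead): protein in fresh feed = protein in product, i.e. 1790×0.200 = (1−0.405)·V·0.523.
V = 358/(0.523×0.595) = 1150.4 tonne/day.
Recycle P = 0.405×1150.4 = 465.93 tonne/day.

465.9 tonne/day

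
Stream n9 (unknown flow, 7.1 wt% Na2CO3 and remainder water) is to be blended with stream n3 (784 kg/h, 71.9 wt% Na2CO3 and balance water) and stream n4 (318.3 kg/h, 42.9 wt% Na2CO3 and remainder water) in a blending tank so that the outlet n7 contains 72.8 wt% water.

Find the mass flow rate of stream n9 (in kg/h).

Let n9 be the unknown flow. Total out = 1102.3 + n9.
water balance: 402.05 + 0.929·n9 = 0.728·(1102.3 + n9)
(0.929 − 0.728)·n9 = 0.728×1102.3 − 402.05 = 400.42
n9 = 400.42 / 0.201 = 1992.1 kg/h

1992 kg/h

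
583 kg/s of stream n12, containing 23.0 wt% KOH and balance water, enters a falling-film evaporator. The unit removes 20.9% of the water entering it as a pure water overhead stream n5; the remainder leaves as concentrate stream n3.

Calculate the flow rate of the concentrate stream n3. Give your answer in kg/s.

water entering = 583×0.770 = 448.91 kg/s; overhead removed = 0.209×448.91 = 93.822 kg/s.
Concentrate = 583 − 93.822 = 489.18 kg/s.

489.2 kg/s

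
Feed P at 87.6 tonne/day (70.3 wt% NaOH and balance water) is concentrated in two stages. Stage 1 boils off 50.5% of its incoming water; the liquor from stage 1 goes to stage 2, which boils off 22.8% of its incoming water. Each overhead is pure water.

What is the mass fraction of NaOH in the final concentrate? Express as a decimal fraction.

water in feed = 87.6×0.297 = 26.017 tonne/day.
After stage 1: water left = (1−0.505)×26.017 = 12.879; stream total = 74.461 tonne/day.
After stage 2: water left = (1−0.228)×12.879 = 9.9422; final concentrate = 71.525 tonne/day.
NaOH fraction = 61.583/71.525 = 0.8610.

0.8610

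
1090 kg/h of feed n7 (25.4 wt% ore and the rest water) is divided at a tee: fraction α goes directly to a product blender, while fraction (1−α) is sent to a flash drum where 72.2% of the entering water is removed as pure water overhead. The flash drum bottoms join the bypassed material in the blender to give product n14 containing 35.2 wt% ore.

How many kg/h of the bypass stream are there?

All 1090×0.254 = 276.86 kg/h of ore reaches n14, so n14 = 276.86/0.352 = 786.53 kg/h and vapour = 303.47 kg/h.
The evaporator receives (1−α)·1090 of feed at 0.746 water and removes 0.722 of that water:
0.722×0.746×(1−α)×1090 = 303.47
(1−α) = 303.47/587.09 = 0.5169;  α = 0.4831.
Bypass flow = 0.4831×1090 = 526.58 kg/h.

526.6 kg/h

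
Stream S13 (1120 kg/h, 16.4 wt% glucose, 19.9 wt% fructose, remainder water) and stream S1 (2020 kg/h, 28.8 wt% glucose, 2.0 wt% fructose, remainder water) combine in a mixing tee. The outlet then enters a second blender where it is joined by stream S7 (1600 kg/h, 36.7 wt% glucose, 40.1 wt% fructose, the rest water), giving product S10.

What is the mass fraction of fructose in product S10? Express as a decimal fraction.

Overall, product flow = 4740 kg/h.
fructose in = 1120×0.199 + 2020×0.020 + 1600×0.401 = 904.88 kg/h.
fructose fraction in S10 = 0.191.

0.191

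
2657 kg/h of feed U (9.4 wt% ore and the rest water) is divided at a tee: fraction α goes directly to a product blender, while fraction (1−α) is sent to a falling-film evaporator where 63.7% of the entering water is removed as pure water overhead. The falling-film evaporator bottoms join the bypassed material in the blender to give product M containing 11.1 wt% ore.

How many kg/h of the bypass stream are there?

All 2657×0.094 = 249.76 kg/h of ore reaches M, so M = 249.76/0.111 = 2250.1 kg/h and vapour = 406.93 kg/h.
The evaporator receives (1−α)·2657 of feed at 0.906 water and removes 0.637 of that water:
0.637×0.906×(1−α)×2657 = 406.93
(1−α) = 406.93/1533.4 = 0.2654;  α = 0.7346.
Bypass flow = 0.7346×2657 = 1951.9 kg/h.

1952 kg/h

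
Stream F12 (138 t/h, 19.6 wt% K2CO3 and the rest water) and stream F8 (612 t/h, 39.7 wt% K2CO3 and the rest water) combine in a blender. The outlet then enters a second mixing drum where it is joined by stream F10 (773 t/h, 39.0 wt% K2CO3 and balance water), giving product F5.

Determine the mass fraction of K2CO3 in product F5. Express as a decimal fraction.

0.375

Overall, product flow = 1523 t/h.
K2CO3 in = 138×0.196 + 612×0.397 + 773×0.390 = 571.48 t/h.
K2CO3 fraction in F5 = 0.375.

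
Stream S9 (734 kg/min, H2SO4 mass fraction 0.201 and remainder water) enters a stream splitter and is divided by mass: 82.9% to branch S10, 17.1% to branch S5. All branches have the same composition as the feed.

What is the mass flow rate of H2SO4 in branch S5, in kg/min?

Branch S5 total = 0.171×734 = 125.51 kg/min.
H2SO4 in S5 = 0.201×125.51 = 25.228 kg/min.

25.23 kg/min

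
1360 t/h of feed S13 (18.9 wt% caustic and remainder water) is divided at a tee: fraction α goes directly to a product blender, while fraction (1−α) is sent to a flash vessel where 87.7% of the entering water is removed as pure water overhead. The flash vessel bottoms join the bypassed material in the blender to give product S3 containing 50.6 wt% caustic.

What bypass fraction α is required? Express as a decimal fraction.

0.119

All 1360×0.189 = 257.04 t/h of caustic reaches S3, so S3 = 257.04/0.506 = 507.98 t/h and vapour = 852.02 t/h.
The evaporator receives (1−α)·1360 of feed at 0.811 water and removes 0.877 of that water:
0.877×0.811×(1−α)×1360 = 852.02
(1−α) = 852.02/967.3 = 0.8808;  α = 0.1192.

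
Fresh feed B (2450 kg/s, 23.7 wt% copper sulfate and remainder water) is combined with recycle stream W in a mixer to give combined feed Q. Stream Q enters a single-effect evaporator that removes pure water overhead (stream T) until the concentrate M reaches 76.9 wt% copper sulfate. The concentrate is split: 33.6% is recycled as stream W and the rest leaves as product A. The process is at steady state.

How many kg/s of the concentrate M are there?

1137 kg/s

Overall copper sulfate balance (none leaves overhead): copper sulfate in fresh feed = copper sulfate in product, i.e. 2450×0.237 = (1−0.336)·M·0.769.
M = 580.65/(0.769×0.664) = 1137.2 kg/s.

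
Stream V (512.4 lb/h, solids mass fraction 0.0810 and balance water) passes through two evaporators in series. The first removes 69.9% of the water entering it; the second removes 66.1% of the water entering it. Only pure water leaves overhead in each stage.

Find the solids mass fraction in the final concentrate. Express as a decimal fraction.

0.4635

water in feed = 512.4×0.919 = 470.9 lb/h.
After stage 1: water left = (1−0.699)×470.9 = 141.74; stream total = 183.24 lb/h.
After stage 2: water left = (1−0.661)×141.74 = 48.05; final concentrate = 89.554 lb/h.
solids fraction = 41.504/89.554 = 0.4635.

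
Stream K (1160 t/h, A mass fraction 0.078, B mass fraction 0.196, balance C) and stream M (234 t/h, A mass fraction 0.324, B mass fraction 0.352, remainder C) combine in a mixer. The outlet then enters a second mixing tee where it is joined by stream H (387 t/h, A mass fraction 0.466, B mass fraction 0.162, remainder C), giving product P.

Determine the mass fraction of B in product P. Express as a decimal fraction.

Overall, product flow = 1781 t/h.
B in = 1160×0.196 + 234×0.352 + 387×0.162 = 372.42 t/h.
B fraction in P = 0.209.

0.209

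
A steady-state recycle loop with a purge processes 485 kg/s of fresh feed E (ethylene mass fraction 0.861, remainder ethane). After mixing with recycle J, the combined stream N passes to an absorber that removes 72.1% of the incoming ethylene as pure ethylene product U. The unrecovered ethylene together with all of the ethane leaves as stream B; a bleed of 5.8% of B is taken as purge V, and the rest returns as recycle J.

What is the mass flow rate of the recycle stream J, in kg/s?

1244 kg/s

ethane enters only via E and leaves only via the purge: 485×0.139 = 0.058×(ethane in B), and the absorber passes all ethane, so ethane in N = ethane in B = 1162.3 kg/s.
ethylene in N: m_A = 485×0.861 + (1−0.058)·(1−0.721)·m_A, so m_A = 417.58/0.7372 = 566.46 kg/s.
B = (1−0.721)×566.46 + 1162.3 = 1320.4 kg/s.
Recycle J = (1−0.058)×1320.4 = 1243.8 kg/s.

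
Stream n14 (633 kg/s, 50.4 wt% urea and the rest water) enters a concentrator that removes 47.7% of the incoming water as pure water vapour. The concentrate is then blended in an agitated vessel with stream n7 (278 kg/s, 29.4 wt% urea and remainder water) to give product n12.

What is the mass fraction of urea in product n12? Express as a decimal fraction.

Vapour removed = 0.477×0.496×633 = 149.76 kg/s; concentrate = 483.24 kg/s.
urea reaching the mixer = 319.03 (from concentrate) + 278×0.294 = 400.76 kg/s.
Product flow = 483.24 + 278 = 761.24 kg/s; urea fraction = 0.526.

0.526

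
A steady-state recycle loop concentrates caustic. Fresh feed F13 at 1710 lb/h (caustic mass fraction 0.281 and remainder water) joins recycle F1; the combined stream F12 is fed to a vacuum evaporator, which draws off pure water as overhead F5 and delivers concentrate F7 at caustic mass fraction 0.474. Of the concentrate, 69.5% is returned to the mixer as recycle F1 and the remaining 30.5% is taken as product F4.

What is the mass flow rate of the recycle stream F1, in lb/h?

2310 lb/h

Overall caustic balance (none leaves overhead): caustic in fresh feed = caustic in product, i.e. 1710×0.281 = (1−0.695)·F7·0.474.
F7 = 480.51/(0.474×0.305) = 3323.7 lb/h.
Recycle F1 = 0.695×3323.7 = 2310 lb/h.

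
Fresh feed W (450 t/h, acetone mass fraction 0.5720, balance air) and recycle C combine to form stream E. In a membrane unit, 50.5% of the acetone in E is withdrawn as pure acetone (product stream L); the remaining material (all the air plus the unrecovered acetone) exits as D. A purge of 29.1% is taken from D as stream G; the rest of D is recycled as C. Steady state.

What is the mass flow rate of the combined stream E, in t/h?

air enters only via W and leaves only via the purge: 450×0.428 = 0.291×(air in D), and the membrane unit passes all air, so air in E = air in D = 661.86 t/h.
acetone in E: m_A = 450×0.572 + (1−0.291)·(1−0.505)·m_A, so m_A = 257.4/0.6490 = 396.58 t/h.
E = 396.58 + 661.86 = 1058.4 t/h.

1058 t/h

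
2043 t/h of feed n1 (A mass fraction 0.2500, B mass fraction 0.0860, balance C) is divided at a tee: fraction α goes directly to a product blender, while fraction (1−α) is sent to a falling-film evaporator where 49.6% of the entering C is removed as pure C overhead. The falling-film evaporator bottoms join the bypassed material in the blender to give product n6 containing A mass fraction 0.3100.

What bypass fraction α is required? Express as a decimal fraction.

0.412

All 2043×0.250 = 510.75 t/h of A reaches n6, so n6 = 510.75/0.310 = 1647.6 t/h and vapour = 395.42 t/h.
The evaporator receives (1−α)·2043 of feed at 0.664 C and removes 0.496 of that C:
0.496×0.664×(1−α)×2043 = 395.42
(1−α) = 395.42/672.85 = 0.5877;  α = 0.4123.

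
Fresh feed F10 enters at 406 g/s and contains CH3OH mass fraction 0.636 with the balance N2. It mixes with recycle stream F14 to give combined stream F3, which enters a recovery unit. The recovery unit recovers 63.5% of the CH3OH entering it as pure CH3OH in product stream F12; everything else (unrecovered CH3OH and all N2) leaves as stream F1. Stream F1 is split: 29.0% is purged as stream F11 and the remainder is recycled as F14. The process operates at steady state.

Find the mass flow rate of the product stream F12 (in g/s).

221.3 g/s

CH3OH in F3: m_A = 406×0.636 + (1−0.290)·(1−0.635)·m_A, so m_A = 258.22/0.7409 = 348.54 g/s.
Product F12 = 0.635×348.54 = 221.32 g/s.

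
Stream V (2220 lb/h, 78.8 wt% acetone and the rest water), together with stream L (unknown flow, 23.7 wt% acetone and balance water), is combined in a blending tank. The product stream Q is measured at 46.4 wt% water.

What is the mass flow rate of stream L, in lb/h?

1871 lb/h

Let L be the unknown flow. Total out = 2220 + L.
water balance: 470.64 + 0.763·L = 0.464·(2220 + L)
(0.763 − 0.464)·L = 0.464×2220 − 470.64 = 559.44
L = 559.44 / 0.299 = 1871 lb/h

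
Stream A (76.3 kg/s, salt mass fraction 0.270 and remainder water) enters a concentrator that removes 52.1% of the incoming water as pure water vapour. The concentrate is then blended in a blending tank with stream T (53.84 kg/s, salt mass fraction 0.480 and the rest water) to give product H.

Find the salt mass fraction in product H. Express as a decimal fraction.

Vapour removed = 0.521×0.730×76.3 = 29.019 kg/s; concentrate = 47.281 kg/s.
salt reaching the mixer = 20.601 (from concentrate) + 53.84×0.480 = 46.444 kg/s.
Product flow = 47.281 + 53.84 = 101.12 kg/s; salt fraction = 0.459.

0.459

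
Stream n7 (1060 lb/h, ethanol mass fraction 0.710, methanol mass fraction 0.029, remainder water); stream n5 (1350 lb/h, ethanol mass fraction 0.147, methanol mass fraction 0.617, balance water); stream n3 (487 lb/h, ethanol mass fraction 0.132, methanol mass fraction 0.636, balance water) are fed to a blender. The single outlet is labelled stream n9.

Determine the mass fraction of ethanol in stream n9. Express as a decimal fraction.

Total flow out = 1060 + 1350 + 487 = 2897 lb/h.
ethanol in = 1060×0.710 + 1350×0.147 + 487×0.132 = 1015.3 lb/h.
ethanol mass fraction in n9 = 1015.3/2897 = 0.350.

0.350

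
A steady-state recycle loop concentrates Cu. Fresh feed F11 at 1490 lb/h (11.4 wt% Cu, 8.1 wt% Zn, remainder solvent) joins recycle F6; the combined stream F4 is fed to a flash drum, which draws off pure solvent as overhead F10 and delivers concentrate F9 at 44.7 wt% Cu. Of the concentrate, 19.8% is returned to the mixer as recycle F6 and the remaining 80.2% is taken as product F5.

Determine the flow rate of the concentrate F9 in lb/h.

473.8 lb/h

Overall Cu balance (none leaves overhead): Cu in fresh feed = Cu in product, i.e. 1490×0.114 = (1−0.198)·F9·0.447.
F9 = 169.86/(0.447×0.802) = 473.82 lb/h.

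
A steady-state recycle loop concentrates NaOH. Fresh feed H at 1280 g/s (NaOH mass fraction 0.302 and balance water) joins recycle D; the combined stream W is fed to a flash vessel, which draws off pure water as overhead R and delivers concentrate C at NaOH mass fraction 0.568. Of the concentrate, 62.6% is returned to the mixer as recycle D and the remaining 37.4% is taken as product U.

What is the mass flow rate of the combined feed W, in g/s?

Overall NaOH balance (none leaves overhead): NaOH in fresh feed = NaOH in product, i.e. 1280×0.302 = (1−0.626)·C·0.568.
C = 386.56/(0.568×0.374) = 1819.7 g/s.
Recycle D = 0.626×1819.7 = 1139.1 g/s.
Combined feed W = 1280 + 1139.1 = 2419.1 g/s.

2419 g/s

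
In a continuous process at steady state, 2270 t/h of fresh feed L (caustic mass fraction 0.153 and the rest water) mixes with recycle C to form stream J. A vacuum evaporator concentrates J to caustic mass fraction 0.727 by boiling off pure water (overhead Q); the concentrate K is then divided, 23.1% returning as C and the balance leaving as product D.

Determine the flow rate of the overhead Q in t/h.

1792 t/h

Overall caustic balance (none leaves overhead): caustic in fresh feed = caustic in product, i.e. 2270×0.153 = (1−0.231)·K·0.727.
K = 347.31/(0.727×0.769) = 621.24 t/h.
Recycle C = 0.231×621.24 = 143.51 t/h.
Combined feed J = 2270 + 143.51 = 2413.5 t/h.
Overhead Q = J − K = 2413.5 − 621.24 = 1792.3 t/h.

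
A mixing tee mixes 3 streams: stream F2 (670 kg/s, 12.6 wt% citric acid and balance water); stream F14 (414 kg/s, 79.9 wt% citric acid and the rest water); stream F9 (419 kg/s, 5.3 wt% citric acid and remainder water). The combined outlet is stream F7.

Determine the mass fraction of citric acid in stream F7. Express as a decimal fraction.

Total flow out = 670 + 414 + 419 = 1503 kg/s.
citric acid in = 670×0.126 + 414×0.799 + 419×0.053 = 437.41 kg/s.
citric acid mass fraction in F7 = 437.41/1503 = 0.291.

0.291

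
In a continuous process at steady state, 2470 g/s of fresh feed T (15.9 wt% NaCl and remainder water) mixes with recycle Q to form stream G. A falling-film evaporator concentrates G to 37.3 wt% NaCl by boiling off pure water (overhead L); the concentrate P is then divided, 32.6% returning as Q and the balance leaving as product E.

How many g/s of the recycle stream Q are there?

509.3 g/s

Overall NaCl balance (none leaves overhead): NaCl in fresh feed = NaCl in product, i.e. 2470×0.159 = (1−0.326)·P·0.373.
P = 392.73/(0.373×0.674) = 1562.2 g/s.
Recycle Q = 0.326×1562.2 = 509.26 g/s.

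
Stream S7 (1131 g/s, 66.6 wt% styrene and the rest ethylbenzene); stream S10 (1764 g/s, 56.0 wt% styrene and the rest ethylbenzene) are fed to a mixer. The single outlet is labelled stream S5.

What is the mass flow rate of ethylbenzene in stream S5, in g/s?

ethylbenzene out = ethylbenzene in = 1131×0.334 + 1764×0.440 = 1153.9 g/s.

1154 g/s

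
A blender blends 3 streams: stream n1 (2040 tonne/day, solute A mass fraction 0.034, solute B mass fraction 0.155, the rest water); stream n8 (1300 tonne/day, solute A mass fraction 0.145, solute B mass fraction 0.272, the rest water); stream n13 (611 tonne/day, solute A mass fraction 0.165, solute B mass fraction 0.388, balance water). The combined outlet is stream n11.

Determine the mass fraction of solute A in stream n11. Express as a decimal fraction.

0.091

Total flow out = 2040 + 1300 + 611 = 3951 tonne/day.
solute A in = 2040×0.034 + 1300×0.145 + 611×0.165 = 358.68 tonne/day.
solute A mass fraction in n11 = 358.68/3951 = 0.091.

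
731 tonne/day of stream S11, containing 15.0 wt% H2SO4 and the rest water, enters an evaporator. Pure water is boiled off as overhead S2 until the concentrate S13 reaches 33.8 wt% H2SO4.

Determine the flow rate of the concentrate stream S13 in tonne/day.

H2SO4 is conserved: 731×0.150 = 109.65 tonne/day all reports to the concentrate.
Concentrate = 109.65/(target fraction) = 324.41 tonne/day.

324.4 tonne/day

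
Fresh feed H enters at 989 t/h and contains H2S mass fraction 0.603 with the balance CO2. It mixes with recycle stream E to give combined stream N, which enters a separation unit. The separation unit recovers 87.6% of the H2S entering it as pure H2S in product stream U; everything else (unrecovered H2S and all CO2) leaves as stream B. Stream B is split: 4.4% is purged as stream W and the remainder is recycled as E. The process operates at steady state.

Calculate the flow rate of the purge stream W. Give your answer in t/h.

396.3 t/h

CO2 enters only via H and leaves only via the purge: 989×0.397 = 0.044×(CO2 in B), and the separation unit passes all CO2, so CO2 in N = CO2 in B = 8923.5 t/h.
H2S in N: m_A = 989×0.603 + (1−0.044)·(1−0.876)·m_A, so m_A = 596.37/0.8815 = 676.57 t/h.
B = (1−0.876)×676.57 + 8923.5 = 9007.4 t/h.
Purge W = 0.044×9007.4 = 396.32 t/h.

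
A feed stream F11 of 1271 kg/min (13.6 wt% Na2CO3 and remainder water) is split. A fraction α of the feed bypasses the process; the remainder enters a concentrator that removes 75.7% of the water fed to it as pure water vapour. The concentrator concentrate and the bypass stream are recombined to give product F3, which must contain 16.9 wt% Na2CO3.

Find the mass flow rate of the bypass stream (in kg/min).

All 1271×0.136 = 172.86 kg/min of Na2CO3 reaches F3, so F3 = 172.86/0.169 = 1022.8 kg/min and vapour = 248.18 kg/min.
The evaporator receives (1−α)·1271 of feed at 0.864 water and removes 0.757 of that water:
0.757×0.864×(1−α)×1271 = 248.18
(1−α) = 248.18/831.3 = 0.2986;  α = 0.7014.
Bypass flow = 0.7014×1271 = 891.54 kg/min.

891.5 kg/min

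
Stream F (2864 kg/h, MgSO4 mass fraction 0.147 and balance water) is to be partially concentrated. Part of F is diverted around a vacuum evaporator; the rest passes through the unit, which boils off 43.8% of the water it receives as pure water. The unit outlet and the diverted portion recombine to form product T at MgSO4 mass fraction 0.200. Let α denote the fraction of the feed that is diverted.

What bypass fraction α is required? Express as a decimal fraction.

All 2864×0.147 = 421.01 kg/h of MgSO4 reaches T, so T = 421.01/0.200 = 2105 kg/h and vapour = 758.96 kg/h.
The evaporator receives (1−α)·2864 of feed at 0.853 water and removes 0.438 of that water:
0.438×0.853×(1−α)×2864 = 758.96
(1−α) = 758.96/1070 = 0.7093;  α = 0.2907.

0.291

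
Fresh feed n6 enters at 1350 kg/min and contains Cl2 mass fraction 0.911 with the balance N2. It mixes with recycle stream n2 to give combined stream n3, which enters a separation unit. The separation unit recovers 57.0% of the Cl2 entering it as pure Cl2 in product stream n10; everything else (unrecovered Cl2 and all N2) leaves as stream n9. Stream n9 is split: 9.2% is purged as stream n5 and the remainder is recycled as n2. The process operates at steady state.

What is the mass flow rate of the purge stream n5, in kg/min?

200 kg/min

N2 enters only via n6 and leaves only via the purge: 1350×0.089 = 0.092×(N2 in n9), and the separation unit passes all N2, so N2 in n3 = N2 in n9 = 1306 kg/min.
Cl2 in n3: m_A = 1350×0.911 + (1−0.092)·(1−0.570)·m_A, so m_A = 1229.9/0.6096 = 2017.6 kg/min.
n9 = (1−0.570)×2017.6 + 1306 = 2173.5 kg/min.
Purge n5 = 0.092×2173.5 = 199.97 kg/min.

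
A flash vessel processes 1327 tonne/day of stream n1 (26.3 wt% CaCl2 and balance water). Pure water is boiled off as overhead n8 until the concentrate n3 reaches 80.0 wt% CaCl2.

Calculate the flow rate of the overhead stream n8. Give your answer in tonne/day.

CaCl2 is conserved: 1327×0.263 = 349 tonne/day all reports to the concentrate.
Concentrate = 349/(target fraction) = 436.25 tonne/day.
Overhead = 1327 − 436.25 = 890.75 tonne/day.

890.7 tonne/day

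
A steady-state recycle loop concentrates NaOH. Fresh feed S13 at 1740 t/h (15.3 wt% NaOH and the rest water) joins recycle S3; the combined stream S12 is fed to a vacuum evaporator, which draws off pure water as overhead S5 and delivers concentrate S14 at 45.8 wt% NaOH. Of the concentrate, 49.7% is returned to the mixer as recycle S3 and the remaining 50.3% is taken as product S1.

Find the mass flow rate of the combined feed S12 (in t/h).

Overall NaOH balance (none leaves overhead): NaOH in fresh feed = NaOH in product, i.e. 1740×0.153 = (1−0.497)·S14·0.458.
S14 = 266.22/(0.458×0.503) = 1155.6 t/h.
Recycle S3 = 0.497×1155.6 = 574.33 t/h.
Combined feed S12 = 1740 + 574.33 = 2314.3 t/h.

2314 t/h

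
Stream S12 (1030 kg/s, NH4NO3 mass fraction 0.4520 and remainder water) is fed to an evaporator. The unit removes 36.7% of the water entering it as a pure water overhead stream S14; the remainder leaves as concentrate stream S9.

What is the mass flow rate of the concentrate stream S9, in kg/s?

water entering = 1030×0.548 = 564.44 kg/s; overhead removed = 0.367×564.44 = 207.15 kg/s.
Concentrate = 1030 − 207.15 = 822.85 kg/s.

822.9 kg/s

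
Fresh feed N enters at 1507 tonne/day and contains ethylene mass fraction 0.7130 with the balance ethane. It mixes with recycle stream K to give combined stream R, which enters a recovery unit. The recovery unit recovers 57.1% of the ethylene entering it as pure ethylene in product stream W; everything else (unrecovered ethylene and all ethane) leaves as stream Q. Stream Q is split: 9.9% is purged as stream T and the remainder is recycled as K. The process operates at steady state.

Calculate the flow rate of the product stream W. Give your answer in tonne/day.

ethylene in R: m_A = 1507×0.713 + (1−0.099)·(1−0.571)·m_A, so m_A = 1074.5/0.6135 = 1751.5 tonne/day.
Product W = 0.571×1751.5 = 1000.1 tonne/day.

1000 tonne/day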